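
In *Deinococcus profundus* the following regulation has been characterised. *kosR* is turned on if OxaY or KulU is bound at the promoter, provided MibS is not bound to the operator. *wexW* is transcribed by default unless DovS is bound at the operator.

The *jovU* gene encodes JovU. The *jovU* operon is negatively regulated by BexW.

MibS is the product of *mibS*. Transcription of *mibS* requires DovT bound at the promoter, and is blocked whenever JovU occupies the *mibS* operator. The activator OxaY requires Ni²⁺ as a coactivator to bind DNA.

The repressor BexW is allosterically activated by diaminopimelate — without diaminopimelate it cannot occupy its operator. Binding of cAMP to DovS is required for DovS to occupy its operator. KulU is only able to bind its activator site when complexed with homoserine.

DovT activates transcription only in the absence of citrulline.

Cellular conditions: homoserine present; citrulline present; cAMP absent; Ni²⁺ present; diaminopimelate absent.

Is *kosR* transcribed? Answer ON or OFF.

Ni²⁺ is present, so OxaY is active.
Citrulline is present, so DovT is inactive.
Diaminopimelate is absent, so BexW is inactive.
With no repressor bound, *jovU* is transcribed.
So JovU is produced and active.
With repressor JovU bound, *mibS* is not transcribed.
So MibS is not produced.
Homoserine is present, so KulU is active.
Activator OxaY is present, so *kosR* is transcribed.

ON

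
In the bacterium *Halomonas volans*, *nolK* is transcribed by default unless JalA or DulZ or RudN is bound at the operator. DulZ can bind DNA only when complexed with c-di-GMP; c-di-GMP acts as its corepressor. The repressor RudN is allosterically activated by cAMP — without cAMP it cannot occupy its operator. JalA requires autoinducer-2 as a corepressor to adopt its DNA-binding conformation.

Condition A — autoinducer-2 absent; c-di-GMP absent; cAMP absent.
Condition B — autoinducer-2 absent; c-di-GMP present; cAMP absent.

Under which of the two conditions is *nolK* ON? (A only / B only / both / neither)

A only

Condition A:
Autoinducer-2 is absent, so JalA is inactive.
c-di-GMP is absent, so DulZ is inactive.
cAMP is absent, so RudN is inactive.
With no repressor bound, *nolK* is transcribed.
→ *nolK* is ON in A.
Condition B:
Autoinducer-2 is absent, so JalA is inactive.
c-di-GMP is present, so DulZ is active.
cAMP is absent, so RudN is inactive.
With repressor DulZ bound, *nolK* is not transcribed.
→ *nolK* is OFF in B.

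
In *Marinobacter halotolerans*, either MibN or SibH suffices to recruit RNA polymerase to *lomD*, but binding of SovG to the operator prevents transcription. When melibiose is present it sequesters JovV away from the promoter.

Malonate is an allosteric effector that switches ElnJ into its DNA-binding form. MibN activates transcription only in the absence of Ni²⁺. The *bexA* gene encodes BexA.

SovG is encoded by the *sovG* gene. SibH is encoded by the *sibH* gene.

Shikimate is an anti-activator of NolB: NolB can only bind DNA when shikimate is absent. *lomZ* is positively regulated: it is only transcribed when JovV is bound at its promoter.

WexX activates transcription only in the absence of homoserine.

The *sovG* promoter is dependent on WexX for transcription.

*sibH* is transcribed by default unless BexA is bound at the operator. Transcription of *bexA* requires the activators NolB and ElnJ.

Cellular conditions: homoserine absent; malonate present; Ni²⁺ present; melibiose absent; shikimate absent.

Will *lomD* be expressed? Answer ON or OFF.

OFF

Homoserine is absent, so WexX is active.
No repressor is bound and WexX is active, so *sovG* is transcribed.
So SovG is produced and active.
Ni²⁺ is present, so MibN is inactive.
Shikimate is absent, so NolB is active.
Malonate is present, so ElnJ is active.
No repressor is bound and NolB and ElnJ are active, so *bexA* is transcribed.
So BexA is produced and active.
With repressor BexA bound, *sibH* is not transcribed.
So SibH is not produced.
With repressor SovG bound, *lomD* is not transcribed.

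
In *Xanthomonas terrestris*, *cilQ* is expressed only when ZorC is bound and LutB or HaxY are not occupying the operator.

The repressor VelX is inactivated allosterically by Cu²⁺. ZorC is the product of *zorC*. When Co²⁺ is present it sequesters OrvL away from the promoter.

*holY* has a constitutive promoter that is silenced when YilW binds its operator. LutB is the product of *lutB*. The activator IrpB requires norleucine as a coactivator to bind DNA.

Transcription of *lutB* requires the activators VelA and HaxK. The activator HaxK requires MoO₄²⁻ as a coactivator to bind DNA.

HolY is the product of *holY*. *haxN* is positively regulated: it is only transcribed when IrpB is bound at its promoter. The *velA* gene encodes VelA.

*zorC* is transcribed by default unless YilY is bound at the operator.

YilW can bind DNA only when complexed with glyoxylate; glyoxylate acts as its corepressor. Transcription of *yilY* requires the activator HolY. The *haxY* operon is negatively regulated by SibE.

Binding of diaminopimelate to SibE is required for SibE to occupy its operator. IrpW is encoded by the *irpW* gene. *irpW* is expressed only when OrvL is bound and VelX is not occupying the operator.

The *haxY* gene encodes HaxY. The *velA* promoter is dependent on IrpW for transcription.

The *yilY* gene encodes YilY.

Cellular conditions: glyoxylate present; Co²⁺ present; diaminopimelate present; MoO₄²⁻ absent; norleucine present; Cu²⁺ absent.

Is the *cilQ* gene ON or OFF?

Cu²⁺ is absent, so VelX is active.
Co²⁺ is present, so OrvL is inactive.
With repressor VelX bound, *irpW* is not transcribed.
So IrpW is not produced.
Required activator IrpW is absent, so *velA* is not transcribed.
So VelA is not produced.
MoO₄²⁻ is absent, so HaxK is inactive.
Required activator VelA is absent, so *lutB* is not transcribed.
So LutB is not produced.
Diaminopimelate is present, so SibE is active.
With repressor SibE bound, *haxY* is not transcribed.
So HaxY is not produced.
Glyoxylate is present, so YilW is active.
With repressor YilW bound, *holY* is not transcribed.
So HolY is not produced.
Required activator HolY is absent, so *yilY* is not transcribed.
So YilY is not produced.
With no repressor bound, *zorC* is transcribed.
So ZorC is produced and active.
No repressor is bound and ZorC is active, so *cilQ* is transcribed.

ON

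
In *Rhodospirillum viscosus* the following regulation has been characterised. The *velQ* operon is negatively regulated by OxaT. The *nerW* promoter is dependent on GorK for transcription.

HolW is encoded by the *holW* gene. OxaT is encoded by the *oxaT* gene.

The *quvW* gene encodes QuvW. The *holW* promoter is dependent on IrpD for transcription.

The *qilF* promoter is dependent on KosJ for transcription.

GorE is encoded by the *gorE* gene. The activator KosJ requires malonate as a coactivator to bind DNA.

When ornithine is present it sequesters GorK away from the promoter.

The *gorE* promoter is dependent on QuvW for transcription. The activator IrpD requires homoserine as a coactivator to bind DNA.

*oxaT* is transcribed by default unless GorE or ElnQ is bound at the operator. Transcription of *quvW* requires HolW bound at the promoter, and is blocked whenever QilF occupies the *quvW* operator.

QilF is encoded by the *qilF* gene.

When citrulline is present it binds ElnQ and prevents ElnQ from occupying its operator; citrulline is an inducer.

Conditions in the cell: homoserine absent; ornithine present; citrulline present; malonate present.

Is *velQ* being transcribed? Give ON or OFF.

OFF

Malonate is present, so KosJ is active.
No repressor is bound and KosJ is active, so *qilF* is transcribed.
So QilF is produced and active.
Homoserine is absent, so IrpD is inactive.
Required activator IrpD is absent, so *holW* is not transcribed.
So HolW is not produced.
With repressor QilF bound, *quvW* is not transcribed.
So QuvW is not produced.
Required activator QuvW is absent, so *gorE* is not transcribed.
So GorE is not produced.
Citrulline is present, so ElnQ is inactive.
With no repressor bound, *oxaT* is transcribed.
So OxaT is produced and active.
With repressor OxaT bound, *velQ* is not transcribed.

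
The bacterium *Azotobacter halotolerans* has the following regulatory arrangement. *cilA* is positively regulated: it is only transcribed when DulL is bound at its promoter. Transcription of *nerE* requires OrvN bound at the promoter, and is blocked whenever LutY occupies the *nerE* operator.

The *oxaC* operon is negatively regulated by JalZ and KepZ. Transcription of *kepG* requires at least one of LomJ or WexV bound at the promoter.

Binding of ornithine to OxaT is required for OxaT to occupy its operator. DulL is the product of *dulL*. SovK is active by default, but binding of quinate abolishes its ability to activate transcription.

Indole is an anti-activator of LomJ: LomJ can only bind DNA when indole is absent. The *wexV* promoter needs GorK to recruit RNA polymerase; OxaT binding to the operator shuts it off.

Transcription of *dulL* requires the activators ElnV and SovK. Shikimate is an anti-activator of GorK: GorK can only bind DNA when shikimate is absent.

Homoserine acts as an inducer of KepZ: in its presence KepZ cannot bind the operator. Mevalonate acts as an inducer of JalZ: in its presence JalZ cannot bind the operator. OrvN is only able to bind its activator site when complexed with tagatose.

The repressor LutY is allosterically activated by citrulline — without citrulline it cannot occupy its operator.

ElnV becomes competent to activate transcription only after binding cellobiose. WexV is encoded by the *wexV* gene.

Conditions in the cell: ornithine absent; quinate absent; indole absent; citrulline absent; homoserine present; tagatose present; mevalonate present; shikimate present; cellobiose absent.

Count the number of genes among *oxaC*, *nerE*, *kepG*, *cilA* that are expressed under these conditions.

Mevalonate is present, so JalZ is inactive.
Homoserine is present, so KepZ is inactive.
With no repressor bound, *oxaC* is transcribed.
→ *oxaC* is ON.
Tagatose is present, so OrvN is active.
Citrulline is absent, so LutY is inactive.
No repressor is bound and OrvN is active, so *nerE* is transcribed.
→ *nerE* is ON.
Indole is absent, so LomJ is active.
Ornithine is absent, so OxaT is inactive.
Shikimate is present, so GorK is inactive.
Required activator GorK is absent, so *wexV* is not transcribed.
So WexV is not produced.
Activator LomJ is present, so *kepG* is transcribed.
→ *kepG* is ON.
Cellobiose is absent, so ElnV is inactive.
Quinate is absent, so SovK is active.
Required activator ElnV is absent, so *dulL* is not transcribed.
So DulL is not produced.
Required activator DulL is absent, so *cilA* is not transcribed.
→ *cilA* is OFF.
3 of the 4 genes are transcribed.

3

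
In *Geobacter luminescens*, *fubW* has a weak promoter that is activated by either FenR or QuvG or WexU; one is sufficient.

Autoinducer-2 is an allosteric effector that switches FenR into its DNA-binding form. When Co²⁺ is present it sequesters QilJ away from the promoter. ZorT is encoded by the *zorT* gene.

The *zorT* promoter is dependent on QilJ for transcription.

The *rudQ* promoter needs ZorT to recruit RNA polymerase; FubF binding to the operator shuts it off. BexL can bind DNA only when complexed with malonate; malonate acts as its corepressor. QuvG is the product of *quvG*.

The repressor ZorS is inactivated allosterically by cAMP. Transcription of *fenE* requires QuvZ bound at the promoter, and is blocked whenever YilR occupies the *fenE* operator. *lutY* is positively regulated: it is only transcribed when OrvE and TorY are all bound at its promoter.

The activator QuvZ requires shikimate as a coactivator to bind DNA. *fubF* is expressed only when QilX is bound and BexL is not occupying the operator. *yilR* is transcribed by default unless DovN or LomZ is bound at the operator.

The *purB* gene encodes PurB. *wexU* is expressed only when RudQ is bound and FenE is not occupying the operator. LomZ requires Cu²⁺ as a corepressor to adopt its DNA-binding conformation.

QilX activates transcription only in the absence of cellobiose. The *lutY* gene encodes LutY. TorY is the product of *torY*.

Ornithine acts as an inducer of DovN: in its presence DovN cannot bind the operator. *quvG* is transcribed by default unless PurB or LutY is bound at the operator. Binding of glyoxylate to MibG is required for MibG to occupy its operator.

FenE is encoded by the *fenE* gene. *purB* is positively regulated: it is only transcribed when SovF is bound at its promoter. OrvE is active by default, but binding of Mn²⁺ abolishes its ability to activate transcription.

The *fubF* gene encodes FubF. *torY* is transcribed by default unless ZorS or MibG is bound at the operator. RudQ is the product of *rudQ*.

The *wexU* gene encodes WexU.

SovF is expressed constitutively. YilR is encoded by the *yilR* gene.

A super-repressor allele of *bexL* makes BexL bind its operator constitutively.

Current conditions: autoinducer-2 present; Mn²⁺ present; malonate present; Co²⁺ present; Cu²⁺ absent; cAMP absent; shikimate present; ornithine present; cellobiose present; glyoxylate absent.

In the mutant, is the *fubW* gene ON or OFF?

Autoinducer-2 is present, so FenR is active.
SovF is produced constitutively and is active.
No repressor is bound and SovF is active, so *purB* is transcribed.
So PurB is produced and active.
Mn²⁺ is present, so OrvE is inactive.
cAMP is absent, so ZorS is active.
Glyoxylate is absent, so MibG is inactive.
With repressor ZorS bound, *torY* is not transcribed.
So TorY is not produced.
Required activator OrvE is absent, so *lutY* is not transcribed.
So LutY is not produced.
With repressor PurB bound, *quvG* is not transcribed.
So QuvG is not produced.
Ornithine is present, so DovN is inactive.
Cu²⁺ is absent, so LomZ is inactive.
With no repressor bound, *yilR* is transcribed.
So YilR is produced and active.
Shikimate is present, so QuvZ is active.
With repressor YilR bound, *fenE* is not transcribed.
So FenE is not produced.
Co²⁺ is present, so QilJ is inactive.
Required activator QilJ is absent, so *zorT* is not transcribed.
So ZorT is not produced.
BexL is constitutively active in this strain.
Cellobiose is present, so QilX is inactive.
With repressor BexL bound, *fubF* is not transcribed.
So FubF is not produced.
Required activator ZorT is absent, so *rudQ* is not transcribed.
So RudQ is not produced.
Required activator RudQ is absent, so *wexU* is not transcribed.
So WexU is not produced.
Activator FenR is present, so *fubW* is transcribed.

ON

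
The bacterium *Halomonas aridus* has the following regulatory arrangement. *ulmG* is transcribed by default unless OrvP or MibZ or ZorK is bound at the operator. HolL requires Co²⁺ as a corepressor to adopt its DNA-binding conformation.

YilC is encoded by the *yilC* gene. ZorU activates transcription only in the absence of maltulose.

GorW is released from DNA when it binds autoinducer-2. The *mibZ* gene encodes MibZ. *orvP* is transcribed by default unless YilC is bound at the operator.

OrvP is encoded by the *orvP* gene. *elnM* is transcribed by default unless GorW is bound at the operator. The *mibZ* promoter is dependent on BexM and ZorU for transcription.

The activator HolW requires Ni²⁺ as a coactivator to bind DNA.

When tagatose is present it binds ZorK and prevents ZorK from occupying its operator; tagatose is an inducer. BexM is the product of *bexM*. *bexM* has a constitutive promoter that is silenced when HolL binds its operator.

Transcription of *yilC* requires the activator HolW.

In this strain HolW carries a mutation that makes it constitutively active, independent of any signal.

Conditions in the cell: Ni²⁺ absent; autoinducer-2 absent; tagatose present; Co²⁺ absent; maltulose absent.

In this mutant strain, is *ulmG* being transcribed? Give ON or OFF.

OFF

HolW is constitutively active in this strain.
No repressor is bound and HolW is active, so *yilC* is transcribed.
So YilC is produced and active.
With repressor YilC bound, *orvP* is not transcribed.
So OrvP is not produced.
Co²⁺ is absent, so HolL is inactive.
With no repressor bound, *bexM* is transcribed.
So BexM is produced and active.
Maltulose is absent, so ZorU is active.
No repressor is bound and BexM and ZorU are active, so *mibZ* is transcribed.
So MibZ is produced and active.
Tagatose is present, so ZorK is inactive.
With repressor MibZ bound, *ulmG* is not transcribed.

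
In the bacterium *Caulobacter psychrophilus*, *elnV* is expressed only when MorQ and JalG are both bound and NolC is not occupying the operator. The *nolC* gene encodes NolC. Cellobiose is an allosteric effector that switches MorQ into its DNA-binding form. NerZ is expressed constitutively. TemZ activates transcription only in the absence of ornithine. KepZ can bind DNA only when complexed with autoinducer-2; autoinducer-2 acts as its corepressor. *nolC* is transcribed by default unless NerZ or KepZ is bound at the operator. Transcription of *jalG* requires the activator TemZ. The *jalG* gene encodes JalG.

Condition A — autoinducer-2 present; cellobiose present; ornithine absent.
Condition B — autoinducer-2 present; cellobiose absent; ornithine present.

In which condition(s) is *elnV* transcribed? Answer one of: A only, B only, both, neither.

Condition A:
NerZ is produced constitutively and is active.
Autoinducer-2 is present, so KepZ is active.
With repressor NerZ bound, *nolC* is not transcribed.
So NolC is not produced.
Cellobiose is present, so MorQ is active.
Ornithine is absent, so TemZ is active.
No repressor is bound and TemZ is active, so *jalG* is transcribed.
So JalG is produced and active.
No repressor is bound and MorQ and JalG are active, so *elnV* is transcribed.
→ *elnV* is ON in A.
Condition B:
NerZ is produced constitutively and is active.
Autoinducer-2 is present, so KepZ is active.
With repressor NerZ bound, *nolC* is not transcribed.
So NolC is not produced.
Cellobiose is absent, so MorQ is inactive.
Ornithine is present, so TemZ is inactive.
Required activator TemZ is absent, so *jalG* is not transcribed.
So JalG is not produced.
Required activator MorQ is absent, so *elnV* is not transcribed.
→ *elnV* is OFF in B.

A only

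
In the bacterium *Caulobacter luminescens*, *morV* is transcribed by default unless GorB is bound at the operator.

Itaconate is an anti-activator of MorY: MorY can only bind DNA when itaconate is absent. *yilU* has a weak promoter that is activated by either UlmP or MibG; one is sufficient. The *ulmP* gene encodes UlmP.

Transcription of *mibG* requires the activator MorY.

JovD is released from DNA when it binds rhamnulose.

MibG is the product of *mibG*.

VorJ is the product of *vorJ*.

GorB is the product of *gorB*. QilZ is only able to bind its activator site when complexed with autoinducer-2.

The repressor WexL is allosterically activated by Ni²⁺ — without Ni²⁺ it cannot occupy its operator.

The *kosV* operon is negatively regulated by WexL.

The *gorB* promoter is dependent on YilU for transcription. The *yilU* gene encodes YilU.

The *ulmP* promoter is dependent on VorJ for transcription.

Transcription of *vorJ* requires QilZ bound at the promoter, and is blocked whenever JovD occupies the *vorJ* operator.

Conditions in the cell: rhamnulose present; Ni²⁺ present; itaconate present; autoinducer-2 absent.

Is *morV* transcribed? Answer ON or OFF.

ON

Autoinducer-2 is absent, so QilZ is inactive.
Rhamnulose is present, so JovD is inactive.
Required activator QilZ is absent, so *vorJ* is not transcribed.
So VorJ is not produced.
Required activator VorJ is absent, so *ulmP* is not transcribed.
So UlmP is not produced.
Itaconate is present, so MorY is inactive.
Required activator MorY is absent, so *mibG* is not transcribed.
So MibG is not produced.
No activator is available at the *yilU* promoter, so *yilU* is not transcribed.
So YilU is not produced.
Required activator YilU is absent, so *gorB* is not transcribed.
So GorB is not produced.
With no repressor bound, *morV* is transcribed.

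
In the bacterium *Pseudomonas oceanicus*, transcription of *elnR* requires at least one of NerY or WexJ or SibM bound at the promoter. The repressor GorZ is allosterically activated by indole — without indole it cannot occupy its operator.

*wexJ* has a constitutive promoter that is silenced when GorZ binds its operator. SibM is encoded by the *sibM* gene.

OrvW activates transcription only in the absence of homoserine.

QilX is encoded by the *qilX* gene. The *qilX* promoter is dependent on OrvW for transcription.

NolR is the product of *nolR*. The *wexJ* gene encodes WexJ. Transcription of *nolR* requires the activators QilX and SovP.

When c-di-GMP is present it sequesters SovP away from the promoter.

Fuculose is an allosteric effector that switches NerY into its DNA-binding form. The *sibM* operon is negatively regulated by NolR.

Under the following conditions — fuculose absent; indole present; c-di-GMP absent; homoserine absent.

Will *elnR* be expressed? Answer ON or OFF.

OFF

Fuculose is absent, so NerY is inactive.
Indole is present, so GorZ is active.
With repressor GorZ bound, *wexJ* is not transcribed.
So WexJ is not produced.
Homoserine is absent, so OrvW is active.
No repressor is bound and OrvW is active, so *qilX* is transcribed.
So QilX is produced and active.
c-di-GMP is absent, so SovP is active.
No repressor is bound and QilX and SovP are active, so *nolR* is transcribed.
So NolR is produced and active.
With repressor NolR bound, *sibM* is not transcribed.
So SibM is not produced.
No activator is available at the *elnR* promoter, so *elnR* is not transcribed.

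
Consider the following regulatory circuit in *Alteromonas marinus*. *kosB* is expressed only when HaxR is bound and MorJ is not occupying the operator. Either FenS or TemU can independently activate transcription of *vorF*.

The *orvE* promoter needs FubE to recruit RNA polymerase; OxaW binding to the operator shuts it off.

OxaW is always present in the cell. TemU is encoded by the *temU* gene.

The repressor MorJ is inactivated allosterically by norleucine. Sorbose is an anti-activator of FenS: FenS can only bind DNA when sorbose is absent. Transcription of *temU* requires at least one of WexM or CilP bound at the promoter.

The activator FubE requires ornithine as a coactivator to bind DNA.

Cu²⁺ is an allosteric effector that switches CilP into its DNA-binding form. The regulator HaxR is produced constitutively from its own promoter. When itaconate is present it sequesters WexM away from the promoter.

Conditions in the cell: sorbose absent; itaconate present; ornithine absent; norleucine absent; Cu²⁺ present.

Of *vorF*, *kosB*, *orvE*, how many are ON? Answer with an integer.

1

Sorbose is absent, so FenS is active.
Itaconate is present, so WexM is inactive.
Cu²⁺ is present, so CilP is active.
Activator CilP is present, so *temU* is transcribed.
So TemU is produced and active.
Activator FenS is present, so *vorF* is transcribed.
→ *vorF* is ON.
HaxR is produced constitutively and is active.
Norleucine is absent, so MorJ is active.
With repressor MorJ bound, *kosB* is not transcribed.
→ *kosB* is OFF.
OxaW is produced constitutively and is active.
Ornithine is absent, so FubE is inactive.
With repressor OxaW bound, *orvE* is not transcribed.
→ *orvE* is OFF.
1 of the 3 genes is transcribed.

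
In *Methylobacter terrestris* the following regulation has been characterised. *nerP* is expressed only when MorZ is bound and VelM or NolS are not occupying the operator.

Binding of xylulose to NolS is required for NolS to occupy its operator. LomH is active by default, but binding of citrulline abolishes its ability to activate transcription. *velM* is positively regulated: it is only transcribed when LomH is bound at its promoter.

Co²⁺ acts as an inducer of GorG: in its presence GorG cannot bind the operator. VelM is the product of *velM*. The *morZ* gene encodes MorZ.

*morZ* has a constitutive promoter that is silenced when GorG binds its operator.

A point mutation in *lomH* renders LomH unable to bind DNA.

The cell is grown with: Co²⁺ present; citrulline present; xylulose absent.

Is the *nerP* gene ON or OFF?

Co²⁺ is present, so GorG is inactive.
With no repressor bound, *morZ* is transcribed.
So MorZ is produced and active.
LomH is non-functional in this strain, so it has no effect.
Required activator LomH is absent, so *velM* is not transcribed.
So VelM is not produced.
Xylulose is absent, so NolS is inactive.
No repressor is bound and MorZ is active, so *nerP* is transcribed.

ON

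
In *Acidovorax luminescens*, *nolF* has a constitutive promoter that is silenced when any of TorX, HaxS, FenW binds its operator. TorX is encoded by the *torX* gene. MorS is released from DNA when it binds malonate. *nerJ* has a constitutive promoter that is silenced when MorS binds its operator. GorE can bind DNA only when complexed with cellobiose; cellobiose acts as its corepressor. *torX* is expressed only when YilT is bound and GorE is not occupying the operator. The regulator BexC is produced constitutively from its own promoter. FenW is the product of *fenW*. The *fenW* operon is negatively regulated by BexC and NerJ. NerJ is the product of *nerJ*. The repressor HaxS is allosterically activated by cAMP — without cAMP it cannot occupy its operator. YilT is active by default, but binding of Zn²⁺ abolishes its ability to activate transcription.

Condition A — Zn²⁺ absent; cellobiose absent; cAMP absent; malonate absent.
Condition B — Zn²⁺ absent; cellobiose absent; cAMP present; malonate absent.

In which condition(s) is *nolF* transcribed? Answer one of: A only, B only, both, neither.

neither

Condition A:
Zn²⁺ is absent, so YilT is active.
Cellobiose is absent, so GorE is inactive.
No repressor is bound and YilT is active, so *torX* is transcribed.
So TorX is produced and active.
cAMP is absent, so HaxS is inactive.
BexC is produced constitutively and is active.
Malonate is absent, so MorS is active.
With repressor MorS bound, *nerJ* is not transcribed.
So NerJ is not produced.
With repressor BexC bound, *fenW* is not transcribed.
So FenW is not produced.
With repressor TorX bound, *nolF* is not transcribed.
→ *nolF* is OFF in A.
Condition B:
Zn²⁺ is absent, so YilT is active.
Cellobiose is absent, so GorE is inactive.
No repressor is bound and YilT is active, so *torX* is transcribed.
So TorX is produced and active.
cAMP is present, so HaxS is active.
BexC is produced constitutively and is active.
Malonate is absent, so MorS is active.
With repressor MorS bound, *nerJ* is not transcribed.
So NerJ is not produced.
With repressor BexC bound, *fenW* is not transcribed.
So FenW is not produced.
With repressor TorX bound, *nolF* is not transcribed.
→ *nolF* is OFF in B.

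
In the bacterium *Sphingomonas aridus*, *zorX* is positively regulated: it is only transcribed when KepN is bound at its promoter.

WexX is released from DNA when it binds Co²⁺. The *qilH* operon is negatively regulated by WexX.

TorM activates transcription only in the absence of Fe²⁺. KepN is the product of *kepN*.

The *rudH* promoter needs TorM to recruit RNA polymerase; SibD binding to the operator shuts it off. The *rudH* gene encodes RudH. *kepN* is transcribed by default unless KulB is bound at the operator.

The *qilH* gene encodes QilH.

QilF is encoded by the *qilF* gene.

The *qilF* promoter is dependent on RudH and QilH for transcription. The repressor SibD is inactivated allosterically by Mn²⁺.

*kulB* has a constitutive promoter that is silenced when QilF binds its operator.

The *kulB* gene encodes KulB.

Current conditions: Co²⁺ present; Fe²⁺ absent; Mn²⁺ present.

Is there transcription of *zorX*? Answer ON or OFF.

ON

Fe²⁺ is absent, so TorM is active.
Mn²⁺ is present, so SibD is inactive.
No repressor is bound and TorM is active, so *rudH* is transcribed.
So RudH is produced and active.
Co²⁺ is present, so WexX is inactive.
With no repressor bound, *qilH* is transcribed.
So QilH is produced and active.
No repressor is bound and RudH and QilH are active, so *qilF* is transcribed.
So QilF is produced and active.
With repressor QilF bound, *kulB* is not transcribed.
So KulB is not produced.
With no repressor bound, *kepN* is transcribed.
So KepN is produced and active.
No repressor is bound and KepN is active, so *zorX* is transcribed.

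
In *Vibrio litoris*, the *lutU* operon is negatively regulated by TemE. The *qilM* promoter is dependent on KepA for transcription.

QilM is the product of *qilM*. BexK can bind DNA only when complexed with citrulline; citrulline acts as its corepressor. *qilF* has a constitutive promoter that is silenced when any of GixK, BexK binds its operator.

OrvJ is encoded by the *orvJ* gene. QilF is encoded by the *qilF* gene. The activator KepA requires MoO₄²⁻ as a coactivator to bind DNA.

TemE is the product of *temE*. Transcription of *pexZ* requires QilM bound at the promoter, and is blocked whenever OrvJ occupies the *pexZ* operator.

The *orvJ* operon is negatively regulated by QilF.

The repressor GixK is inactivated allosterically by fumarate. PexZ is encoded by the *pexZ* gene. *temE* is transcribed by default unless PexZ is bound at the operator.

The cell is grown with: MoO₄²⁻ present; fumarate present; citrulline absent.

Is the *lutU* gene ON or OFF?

ON

Fumarate is present, so GixK is inactive.
Citrulline is absent, so BexK is inactive.
With no repressor bound, *qilF* is transcribed.
So QilF is produced and active.
With repressor QilF bound, *orvJ* is not transcribed.
So OrvJ is not produced.
MoO₄²⁻ is present, so KepA is active.
No repressor is bound and KepA is active, so *qilM* is transcribed.
So QilM is produced and active.
No repressor is bound and QilM is active, so *pexZ* is transcribed.
So PexZ is produced and active.
With repressor PexZ bound, *temE* is not transcribed.
So TemE is not produced.
With no repressor bound, *lutU* is transcribed.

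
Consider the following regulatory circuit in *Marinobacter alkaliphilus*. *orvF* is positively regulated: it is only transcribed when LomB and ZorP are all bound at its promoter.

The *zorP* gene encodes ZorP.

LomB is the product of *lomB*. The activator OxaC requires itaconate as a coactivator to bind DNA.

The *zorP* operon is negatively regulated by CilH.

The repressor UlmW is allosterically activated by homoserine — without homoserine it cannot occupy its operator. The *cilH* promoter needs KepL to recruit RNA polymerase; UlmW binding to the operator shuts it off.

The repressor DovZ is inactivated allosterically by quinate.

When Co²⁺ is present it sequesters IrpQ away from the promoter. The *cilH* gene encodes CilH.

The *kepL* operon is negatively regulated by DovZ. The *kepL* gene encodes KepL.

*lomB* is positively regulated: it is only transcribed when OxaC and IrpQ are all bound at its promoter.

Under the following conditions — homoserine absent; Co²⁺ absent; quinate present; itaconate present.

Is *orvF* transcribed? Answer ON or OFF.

Itaconate is present, so OxaC is active.
Co²⁺ is absent, so IrpQ is active.
No repressor is bound and OxaC and IrpQ are active, so *lomB* is transcribed.
So LomB is produced and active.
Quinate is present, so DovZ is inactive.
With no repressor bound, *kepL* is transcribed.
So KepL is produced and active.
Homoserine is absent, so UlmW is inactive.
No repressor is bound and KepL is active, so *cilH* is transcribed.
So CilH is produced and active.
With repressor CilH bound, *zorP* is not transcribed.
So ZorP is not produced.
Required activator ZorP is absent, so *orvF* is not transcribed.

OFF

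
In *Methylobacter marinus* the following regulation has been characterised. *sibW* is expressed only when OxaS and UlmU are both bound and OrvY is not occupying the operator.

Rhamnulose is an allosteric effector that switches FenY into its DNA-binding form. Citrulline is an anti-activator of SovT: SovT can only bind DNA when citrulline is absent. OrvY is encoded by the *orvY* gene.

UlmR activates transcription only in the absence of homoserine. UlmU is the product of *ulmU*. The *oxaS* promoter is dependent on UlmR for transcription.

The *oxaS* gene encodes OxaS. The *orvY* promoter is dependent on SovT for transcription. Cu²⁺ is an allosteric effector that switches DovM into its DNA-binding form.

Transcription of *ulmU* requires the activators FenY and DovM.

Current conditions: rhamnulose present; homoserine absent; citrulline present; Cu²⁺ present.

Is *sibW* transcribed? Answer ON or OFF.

ON

Citrulline is present, so SovT is inactive.
Required activator SovT is absent, so *orvY* is not transcribed.
So OrvY is not produced.
Homoserine is absent, so UlmR is active.
No repressor is bound and UlmR is active, so *oxaS* is transcribed.
So OxaS is produced and active.
Rhamnulose is present, so FenY is active.
Cu²⁺ is present, so DovM is active.
No repressor is bound and FenY and DovM are active, so *ulmU* is transcribed.
So UlmU is produced and active.
No repressor is bound and OxaS and UlmU are active, so *sibW* is transcribed.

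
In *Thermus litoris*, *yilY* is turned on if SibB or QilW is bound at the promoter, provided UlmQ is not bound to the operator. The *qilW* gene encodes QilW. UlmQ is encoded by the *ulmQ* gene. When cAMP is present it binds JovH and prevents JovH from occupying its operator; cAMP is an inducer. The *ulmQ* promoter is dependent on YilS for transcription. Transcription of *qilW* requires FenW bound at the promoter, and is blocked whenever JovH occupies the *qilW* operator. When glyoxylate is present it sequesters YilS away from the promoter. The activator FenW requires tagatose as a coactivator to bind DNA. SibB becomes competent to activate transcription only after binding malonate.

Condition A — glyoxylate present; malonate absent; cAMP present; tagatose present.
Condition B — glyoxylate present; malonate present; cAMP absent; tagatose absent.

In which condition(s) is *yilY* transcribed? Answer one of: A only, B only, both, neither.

both

Condition A:
Glyoxylate is present, so YilS is inactive.
Required activator YilS is absent, so *ulmQ* is not transcribed.
So UlmQ is not produced.
Malonate is absent, so SibB is inactive.
cAMP is present, so JovH is inactive.
Tagatose is present, so FenW is active.
No repressor is bound and FenW is active, so *qilW* is transcribed.
So QilW is produced and active.
Activator QilW is present, so *yilY* is transcribed.
→ *yilY* is ON in A.
Condition B:
Glyoxylate is present, so YilS is inactive.
Required activator YilS is absent, so *ulmQ* is not transcribed.
So UlmQ is not produced.
Malonate is present, so SibB is active.
cAMP is absent, so JovH is active.
Tagatose is absent, so FenW is inactive.
With repressor JovH bound, *qilW* is not transcribed.
So QilW is not produced.
Activator SibB is present, so *yilY* is transcribed.
→ *yilY* is ON in B.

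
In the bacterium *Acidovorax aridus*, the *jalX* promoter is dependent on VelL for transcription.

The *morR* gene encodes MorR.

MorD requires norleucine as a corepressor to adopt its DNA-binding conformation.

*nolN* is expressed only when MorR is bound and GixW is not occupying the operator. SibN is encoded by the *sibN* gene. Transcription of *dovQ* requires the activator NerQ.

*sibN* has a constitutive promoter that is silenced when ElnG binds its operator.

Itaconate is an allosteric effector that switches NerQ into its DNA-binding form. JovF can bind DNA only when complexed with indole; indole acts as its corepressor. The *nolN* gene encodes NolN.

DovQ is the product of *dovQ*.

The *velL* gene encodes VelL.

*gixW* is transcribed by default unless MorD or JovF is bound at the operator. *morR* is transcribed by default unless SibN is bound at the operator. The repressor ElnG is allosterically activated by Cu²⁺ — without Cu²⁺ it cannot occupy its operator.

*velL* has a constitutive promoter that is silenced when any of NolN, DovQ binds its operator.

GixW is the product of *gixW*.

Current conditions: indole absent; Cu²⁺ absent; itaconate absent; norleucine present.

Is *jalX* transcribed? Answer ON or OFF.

ON

Cu²⁺ is absent, so ElnG is inactive.
With no repressor bound, *sibN* is transcribed.
So SibN is produced and active.
With repressor SibN bound, *morR* is not transcribed.
So MorR is not produced.
Norleucine is present, so MorD is active.
Indole is absent, so JovF is inactive.
With repressor MorD bound, *gixW* is not transcribed.
So GixW is not produced.
Required activator MorR is absent, so *nolN* is not transcribed.
So NolN is not produced.
Itaconate is absent, so NerQ is inactive.
Required activator NerQ is absent, so *dovQ* is not transcribed.
So DovQ is not produced.
With no repressor bound, *velL* is transcribed.
So VelL is produced and active.
No repressor is bound and VelL is active, so *jalX* is transcribed.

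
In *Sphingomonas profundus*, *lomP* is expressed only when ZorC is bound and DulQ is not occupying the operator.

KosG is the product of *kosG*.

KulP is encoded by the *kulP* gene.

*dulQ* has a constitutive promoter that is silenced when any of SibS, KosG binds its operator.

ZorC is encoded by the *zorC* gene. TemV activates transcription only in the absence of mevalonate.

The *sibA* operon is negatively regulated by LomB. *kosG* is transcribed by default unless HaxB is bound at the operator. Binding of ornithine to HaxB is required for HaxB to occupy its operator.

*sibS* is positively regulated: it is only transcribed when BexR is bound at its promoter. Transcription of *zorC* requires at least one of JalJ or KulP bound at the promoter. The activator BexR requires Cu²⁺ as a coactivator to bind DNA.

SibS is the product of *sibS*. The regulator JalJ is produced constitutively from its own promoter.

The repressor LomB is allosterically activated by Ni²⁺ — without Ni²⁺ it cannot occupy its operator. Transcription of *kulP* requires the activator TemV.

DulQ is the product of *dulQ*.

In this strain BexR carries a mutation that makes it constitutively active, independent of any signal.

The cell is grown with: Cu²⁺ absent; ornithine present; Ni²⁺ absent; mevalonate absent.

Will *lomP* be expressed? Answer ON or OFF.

ON

BexR is constitutively active in this strain.
No repressor is bound and BexR is active, so *sibS* is transcribed.
So SibS is produced and active.
Ornithine is present, so HaxB is active.
With repressor HaxB bound, *kosG* is not transcribed.
So KosG is not produced.
With repressor SibS bound, *dulQ* is not transcribed.
So DulQ is not produced.
JalJ is produced constitutively and is active.
Mevalonate is absent, so TemV is active.
No repressor is bound and TemV is active, so *kulP* is transcribed.
So KulP is produced and active.
Activator JalJ is present, so *zorC* is transcribed.
So ZorC is produced and active.
No repressor is bound and ZorC is active, so *lomP* is transcribed.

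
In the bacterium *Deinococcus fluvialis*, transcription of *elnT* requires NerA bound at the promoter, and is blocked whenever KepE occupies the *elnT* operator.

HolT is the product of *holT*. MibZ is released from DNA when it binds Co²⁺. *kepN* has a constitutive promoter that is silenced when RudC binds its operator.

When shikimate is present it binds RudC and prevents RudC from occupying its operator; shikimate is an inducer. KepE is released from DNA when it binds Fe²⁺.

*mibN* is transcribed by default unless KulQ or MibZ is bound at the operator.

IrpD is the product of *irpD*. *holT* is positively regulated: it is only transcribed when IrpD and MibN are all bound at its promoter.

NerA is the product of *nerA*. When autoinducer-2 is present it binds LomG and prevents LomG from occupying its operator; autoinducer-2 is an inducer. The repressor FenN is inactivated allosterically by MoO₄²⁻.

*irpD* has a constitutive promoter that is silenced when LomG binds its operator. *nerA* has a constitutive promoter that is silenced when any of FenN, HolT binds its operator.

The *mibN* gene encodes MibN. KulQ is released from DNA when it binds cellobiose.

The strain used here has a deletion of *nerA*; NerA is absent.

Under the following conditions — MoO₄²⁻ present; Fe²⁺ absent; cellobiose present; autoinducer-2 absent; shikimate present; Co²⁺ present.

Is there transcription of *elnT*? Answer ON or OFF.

Fe²⁺ is absent, so KepE is active.
NerA is non-functional in this strain, so it has no effect.
With repressor KepE bound, *elnT* is not transcribed.

OFF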